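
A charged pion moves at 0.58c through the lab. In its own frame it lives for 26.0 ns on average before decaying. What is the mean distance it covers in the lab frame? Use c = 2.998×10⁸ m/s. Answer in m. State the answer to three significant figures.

5.55 m

γ = 1/√(1 − β²) = 1/√(1 − 0.3364) = 1/√0.6636 = 1/0.814616 = 1.2276.
Lab-frame lifetime: Δt = γτ = 1.2276 × 26.0 ns = 31.918 ns.
Distance: d = vΔt = 0.58 × 2.998×10⁸ m/s × 3.1918×10^-8 s = 5.55 m.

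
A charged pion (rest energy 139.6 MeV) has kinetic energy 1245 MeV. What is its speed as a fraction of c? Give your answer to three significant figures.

K = (γ−1)mc², so γ = 1 + 1245/139.6 = 9.9183.
Then v/c = √(1 − γ⁻²) = √(1 − 0.0101654) = √0.9898346 = 0.995.

0.995c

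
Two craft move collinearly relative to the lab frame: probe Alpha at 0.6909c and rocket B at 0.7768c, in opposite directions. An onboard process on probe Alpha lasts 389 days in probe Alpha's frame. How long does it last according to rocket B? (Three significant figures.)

Transform probe Alpha's velocity into rocket B's frame: (0.6909 + 0.7768)/(1 + 0.6909·0.7768) = 1.4677/1.53669112, so the relative speed is 0.9551c.
γ for this relative speed: γ = 1/√(1 − 0.912216) = 3.3751.
The clock on probe Alpha records proper time, so rocket B measures Δt = γΔτ = 3.3751 × 389 = 1310 days.

1310 days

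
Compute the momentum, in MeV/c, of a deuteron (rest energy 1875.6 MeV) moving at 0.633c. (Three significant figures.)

1530 MeV/c

γ = 1/√(1 − β²) = 1/√(1 − 0.400689) = 1/√0.599311 = 1/0.774152 = 1.2917.
Momentum: p = γβ·mc = 1.2917 × 0.633 × 1875.6 MeV/c = 1530 MeV/c.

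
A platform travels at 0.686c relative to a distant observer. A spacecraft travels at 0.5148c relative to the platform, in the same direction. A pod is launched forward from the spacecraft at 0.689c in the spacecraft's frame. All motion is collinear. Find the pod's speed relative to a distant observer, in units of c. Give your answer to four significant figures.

Apply u = (u'+v)/(1+u'v) twice. Pod in the platform frame: (0.689+0.5148)/(1+0.689·0.5148) = 1.2038/1.3546972 = 0.88861c.
That velocity, transformed to the rest frame of a distant observer: (0.88861+0.686)/(1+0.88861·0.686) = 1.57461/1.60958646 = 0.97827c.

0.9783c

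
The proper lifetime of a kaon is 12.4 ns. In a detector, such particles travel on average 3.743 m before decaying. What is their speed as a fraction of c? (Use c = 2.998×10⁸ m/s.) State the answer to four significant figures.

Let x = d/(cτ) = 3.743 m / (2.998×10⁸ m/s × 1.240×10^-8 s) = 1.0069. Since d = βγcτ, x = βγ = β/√(1−β²).
Solving: β² = x²/(1+x²) = 1.01385/2.01385 = 0.503439, so β = 0.7095.

0.7095c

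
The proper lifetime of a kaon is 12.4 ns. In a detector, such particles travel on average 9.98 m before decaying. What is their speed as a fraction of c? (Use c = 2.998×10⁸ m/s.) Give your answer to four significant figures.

Lab distance = (lab lifetime)·v = γτ·βc, so βγ = d/(cτ) = 9.980/(2.998×10⁸ × 1.240×10^-8) = 2.6846.
With βγ = 2.6846: γ² = 1 + (βγ)² = 8.20708, and β = (βγ)/γ = 2.6846/2.8648 = 0.9371.

0.9371c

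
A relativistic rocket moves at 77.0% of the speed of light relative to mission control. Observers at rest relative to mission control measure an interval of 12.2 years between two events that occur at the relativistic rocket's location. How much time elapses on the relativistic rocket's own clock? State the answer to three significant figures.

7.78 years

Lorentz factor: γ = (1 − 0.5929)^(−1/2) = 1.5673.
The moving clock records proper time: Δτ = Δt/γ = 12.2/1.5673 = 7.78 years.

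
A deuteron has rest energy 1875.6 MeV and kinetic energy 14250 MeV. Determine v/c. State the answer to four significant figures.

K = (γ−1)mc², so γ = 1 + 14250/1875.6 = 8.5976.
Then v/c = √(1 − γ⁻²) = √(1 − 0.0135284) = √0.9864716 = 0.9932.

0.9932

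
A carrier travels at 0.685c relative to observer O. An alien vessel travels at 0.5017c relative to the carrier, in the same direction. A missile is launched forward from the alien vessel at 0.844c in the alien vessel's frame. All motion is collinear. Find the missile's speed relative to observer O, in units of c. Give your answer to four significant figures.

0.9896c

Apply u = (u'+v)/(1+u'v) twice. Missile in the carrier frame: (0.844+0.5017)/(1+0.844·0.5017) = 1.3457/1.4234348 = 0.94539c.
That velocity, transformed to the rest frame of observer O: (0.94539+0.685)/(1+0.94539·0.685) = 1.63039/1.64759215 = 0.98956c.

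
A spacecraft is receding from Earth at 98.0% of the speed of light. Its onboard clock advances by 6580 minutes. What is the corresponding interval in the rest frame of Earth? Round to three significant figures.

β² = 0.9604, so γ = 1/√0.0396 = 5.0252.
Time dilation: Δt = γ·Δτ = 5.0252 × 6580 = 33100 minutes.

33100 minutes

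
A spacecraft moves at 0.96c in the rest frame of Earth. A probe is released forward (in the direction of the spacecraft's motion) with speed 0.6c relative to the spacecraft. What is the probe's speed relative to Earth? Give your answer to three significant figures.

In units of c, u = (u' + v)/(1 + u'v) with u' = 0.6 and v = 0.96.
Numerator: 0.6 + 0.96 = 1.56. Denominator: 1 + (0.6)(0.96) = 1.576.
u = 1.56/1.576 = 0.98985, so the speed is 0.990c.

0.990c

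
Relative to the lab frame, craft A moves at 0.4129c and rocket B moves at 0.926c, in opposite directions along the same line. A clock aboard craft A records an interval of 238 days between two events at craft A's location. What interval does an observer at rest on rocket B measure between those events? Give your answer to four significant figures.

The velocity of craft A relative to rocket B is (0.4129 + 0.926)c / (1 + 0.4129×0.926) = 0.96857c; relative speed 0.96857c.
At |u| = 0.96857c, γ = (1 − 0.938128)^(−1/2) = 4.0202.
The clock on craft A records proper time, so rocket B measures Δt = γΔτ = 4.0202 × 238 = 956.8 days.

956.8 days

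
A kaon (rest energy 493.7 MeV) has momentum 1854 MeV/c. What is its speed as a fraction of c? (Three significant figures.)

βγ = pc/(mc²) = 1854/493.7 = 3.7553.
Since γ² = 1 + (βγ)² = 15.1023, γ = √15.1023 = 3.88617, and β = (βγ)/γ = 3.7553/3.88617 = 0.966.

0.966c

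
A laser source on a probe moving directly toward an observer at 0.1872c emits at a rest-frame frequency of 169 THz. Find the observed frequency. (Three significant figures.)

204 THz

Relativistic Doppler (source moving toward): f_obs = f_src · √((1+β)/(1−β)).
With β = 0.1872: factor = √(1.1872/0.8128) = 1.2086.
f_obs = 169 × 1.2086 = 204 THz.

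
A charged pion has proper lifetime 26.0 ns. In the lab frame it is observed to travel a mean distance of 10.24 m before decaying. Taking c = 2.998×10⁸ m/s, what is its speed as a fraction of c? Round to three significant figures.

Lab distance = (lab lifetime)·v = γτ·βc, so βγ = d/(cτ) = 10.24/(2.998×10⁸ × 2.600×10^-8) = 1.3137.
With βγ = 1.3137: γ² = 1 + (βγ)² = 2.72581, and β = (βγ)/γ = 1.3137/1.651 = 0.796.

0.796c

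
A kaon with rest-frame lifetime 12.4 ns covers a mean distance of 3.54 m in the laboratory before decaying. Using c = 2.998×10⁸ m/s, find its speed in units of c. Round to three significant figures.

d = βγcτ ⇒ βγ = d/(cτ) = 3.540 m / (3.71752 m) = 0.95225.
β = (βγ)/√(1+(βγ)²) = 0.95225/√1.90678 = 0.690.

0.690c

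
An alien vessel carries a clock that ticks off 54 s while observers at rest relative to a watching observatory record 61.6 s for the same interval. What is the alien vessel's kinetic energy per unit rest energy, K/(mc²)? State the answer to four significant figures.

γ = Δt/Δτ = 61.6/54 = 1.14074.
K/(mc²) = γ − 1 = 1.14074 − 1 = 0.1407.

0.1407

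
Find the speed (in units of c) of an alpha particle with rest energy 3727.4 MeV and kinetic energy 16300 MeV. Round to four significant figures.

γ = 1 + K/(mc²) = 1 + 16300/3727.4 = 5.373.
β = √(1 − 1/γ²) = √(1 − 0.0346391) = √0.9653609 = 0.9825.

0.9825c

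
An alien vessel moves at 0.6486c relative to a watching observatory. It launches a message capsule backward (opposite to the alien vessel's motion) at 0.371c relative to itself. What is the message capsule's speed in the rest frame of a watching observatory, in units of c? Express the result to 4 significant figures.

In units of c, u = (u' + v)/(1 + u'v) with u' = −0.371 and v = 0.6486.
Numerator: −0.371 + 0.6486 = 0.2776. Denominator: 1 + (−0.371)(0.6486) = 0.7593694.
u = 0.2776/0.7593694 = 0.36557, so the speed is 0.3656c.

0.3656c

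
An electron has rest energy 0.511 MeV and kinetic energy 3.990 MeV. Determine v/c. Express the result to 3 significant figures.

0.994

K = (γ−1)mc², so γ = 1 + 3.990/0.511 = 8.8082.
Then v/c = √(1 − γ⁻²) = √(1 − 0.0128892) = √0.9871108 = 0.994.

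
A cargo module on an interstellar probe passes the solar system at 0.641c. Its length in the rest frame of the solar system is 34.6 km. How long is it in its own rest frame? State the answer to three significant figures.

γ = 1/√(1 − β²) = 1/√(1 − 0.410881) = 1/√0.589119 = 1/0.767541 = 1.3029.
Proper length: L₀ = γ·L = 1.3029 × 34.6 = 45.1 km.

45.1 km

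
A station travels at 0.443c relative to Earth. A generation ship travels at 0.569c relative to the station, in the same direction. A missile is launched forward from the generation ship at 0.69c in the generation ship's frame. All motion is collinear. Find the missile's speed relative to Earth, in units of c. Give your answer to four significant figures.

0.9618c

Apply u = (u'+v)/(1+u'v) twice. Missile in the station frame: (0.69+0.569)/(1+0.69·0.569) = 1.259/1.39261 = 0.90406c.
That velocity, transformed to the rest frame of Earth: (0.90406+0.443)/(1+0.90406·0.443) = 1.34706/1.40049858 = 0.96184c.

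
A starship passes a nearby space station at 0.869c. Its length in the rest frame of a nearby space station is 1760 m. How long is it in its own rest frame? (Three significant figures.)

Lorentz factor: γ = (1 − 0.755161)^(−1/2) = 2.021.
Proper length: L₀ = γ·L = 2.021 × 1760 = 3560 m.

3560 m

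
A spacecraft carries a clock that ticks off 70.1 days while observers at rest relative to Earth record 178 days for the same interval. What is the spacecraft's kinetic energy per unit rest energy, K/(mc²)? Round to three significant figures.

1.54

From Δt = γΔτ: γ = 178/70.1 = 2.53923.
Since K = (γ−1)mc², K/(mc²) = 2.53923 − 1 = 1.54.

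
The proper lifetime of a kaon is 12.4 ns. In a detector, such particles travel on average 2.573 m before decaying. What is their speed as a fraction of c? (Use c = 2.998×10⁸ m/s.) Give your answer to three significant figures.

0.569c

Let x = d/(cτ) = 2.573 m / (2.998×10⁸ m/s × 1.240×10^-8 s) = 0.69213. Since d = βγcτ, x = βγ = β/√(1−β²).
Solving: β² = x²/(1+x²) = 0.479044/1.479044 = 0.323888, so β = 0.569.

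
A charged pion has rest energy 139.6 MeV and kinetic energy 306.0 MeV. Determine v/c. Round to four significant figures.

0.9497

K = (γ−1)mc², so γ = 1 + 306.0/139.6 = 3.192.
Then v/c = √(1 − γ⁻²) = √(1 − 0.0981464) = √0.9018536 = 0.9497.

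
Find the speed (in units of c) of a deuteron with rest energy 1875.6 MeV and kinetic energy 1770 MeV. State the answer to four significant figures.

K = (γ−1)mc², so γ = 1 + 1770/1875.6 = 1.9437.
Then v/c = √(1 − γ⁻²) = √(1 − 0.264692) = √0.735308 = 0.8575.

0.8575c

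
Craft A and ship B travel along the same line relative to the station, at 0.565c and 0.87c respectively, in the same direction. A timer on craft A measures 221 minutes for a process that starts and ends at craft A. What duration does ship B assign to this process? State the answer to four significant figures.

276.2 minutes

Transform craft A's velocity into ship B's frame: (0.565 − 0.87)/(1 − 0.565·0.87) = −0.305/0.50845, so the relative speed is 0.59986c.
At |u| = 0.59986c, γ = (1 − 0.359832)^(−1/2) = 1.2498.
Craft A's interval is proper; time dilation gives Δt_B = γΔτ = 1.2498 × 221 minutes = 276.2 minutes.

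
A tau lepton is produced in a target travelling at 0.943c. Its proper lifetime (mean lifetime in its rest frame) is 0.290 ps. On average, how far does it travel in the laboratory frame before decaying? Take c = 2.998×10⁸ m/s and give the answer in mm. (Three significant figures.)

0.246 mm

With β = 0.943, γ = 1/√(1 − 0.943²) = 1/√0.110751 = 3.0049.
Lab-frame lifetime: Δt = γτ = 3.0049 × 0.290 ps = 0.87142 ps.
Distance: d = vΔt = 0.943 × 2.998×10⁸ m/s × 8.7142×10^-13 s = 2.46×10^-4 m = 0.246 mm.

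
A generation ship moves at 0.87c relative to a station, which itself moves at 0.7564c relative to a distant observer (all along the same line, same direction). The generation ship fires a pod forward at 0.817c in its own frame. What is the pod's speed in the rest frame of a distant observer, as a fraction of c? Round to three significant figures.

Apply u = (u'+v)/(1+u'v) twice. Pod in the station frame: (0.817+0.87)/(1+0.817·0.87) = 1.687/1.71079 = 0.98609c.
That velocity, transformed to the rest frame of a distant observer: (0.98609+0.7564)/(1+0.98609·0.7564) = 1.74249/1.745878476 = 0.99806c.

0.998c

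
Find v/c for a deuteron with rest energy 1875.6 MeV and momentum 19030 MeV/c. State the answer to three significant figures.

βγ = pc/(mc²) = 19030/1875.6 = 10.146.
Since γ² = 1 + (βγ)² = 103.941, γ = √103.941 = 10.1951, and β = (βγ)/γ = 10.146/10.1951 = 0.995.

0.995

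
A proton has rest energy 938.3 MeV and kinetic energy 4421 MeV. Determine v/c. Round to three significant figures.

0.985

γ = 1 + K/(mc²) = 1 + 4421/938.3 = 5.7117.
β = √(1 − 1/γ²) = √(1 − 0.0306527) = √0.9693473 = 0.985.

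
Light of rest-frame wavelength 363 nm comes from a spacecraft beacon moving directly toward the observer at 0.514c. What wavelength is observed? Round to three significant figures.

206 nm

Relativistic Doppler for wavelength: λ_obs = λ_src · √((1−β)/(1+β)).
With β = 0.514: factor = √(0.486/1.514) = 0.56657.
λ_obs = 363 × 0.56657 = 206 nm.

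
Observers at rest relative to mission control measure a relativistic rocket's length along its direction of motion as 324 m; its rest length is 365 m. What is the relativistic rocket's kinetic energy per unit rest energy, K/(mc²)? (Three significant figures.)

0.127

γ = L₀/L = 365/324 = 1.12654.
K/(mc²) = γ − 1 = 1.12654 − 1 = 0.127.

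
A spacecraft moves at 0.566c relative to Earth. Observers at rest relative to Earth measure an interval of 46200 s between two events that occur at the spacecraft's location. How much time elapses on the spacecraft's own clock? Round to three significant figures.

38100 s

γ = 1/√(1 − β²) = 1/√(1 − 0.320356) = 1/√0.679644 = 1/0.824405 = 1.213.
The moving clock records proper time: Δτ = Δt/γ = 46200/1.213 = 38100 s.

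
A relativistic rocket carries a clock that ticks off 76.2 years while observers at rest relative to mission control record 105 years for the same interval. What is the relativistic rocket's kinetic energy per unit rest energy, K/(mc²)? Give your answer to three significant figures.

From Δt = γΔτ: γ = 105/76.2 = 1.37795.
Since K = (γ−1)mc², K/(mc²) = 1.37795 − 1 = 0.378.

0.378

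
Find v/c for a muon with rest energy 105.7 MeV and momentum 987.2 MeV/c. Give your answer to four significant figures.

βγ = pc/(mc²) = 987.2/105.7 = 9.3396.
Since γ² = 1 + (βγ)² = 88.2281, γ = √88.2281 = 9.39298, and β = (βγ)/γ = 9.3396/9.39298 = 0.9943.

0.9943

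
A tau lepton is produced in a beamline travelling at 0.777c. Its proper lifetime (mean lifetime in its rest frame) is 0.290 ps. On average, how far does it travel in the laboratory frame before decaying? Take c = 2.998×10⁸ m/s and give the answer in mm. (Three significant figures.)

γ = 1/√(1 − β²) = 1/√(1 − 0.603729) = 1/√0.396271 = 1/0.629501 = 1.5886.
Lab-frame lifetime: Δt = γτ = 1.5886 × 0.290 ps = 0.46069 ps.
Distance: d = vΔt = 0.777 × 2.998×10⁸ m/s × 4.6069×10^-13 s = 1.07×10^-4 m = 0.107 mm.

0.107 mm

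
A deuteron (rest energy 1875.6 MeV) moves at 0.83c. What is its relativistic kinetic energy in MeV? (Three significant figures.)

1490 MeV

γ = 1/√(1 − β²) = 1/√(1 − 0.6889) = 1/√0.3111 = 1.79287.
Kinetic energy: K = (γ − 1)mc² = (1.79287 − 1) × 1875.6 MeV = 0.79287 × 1875.6 = 1490 MeV.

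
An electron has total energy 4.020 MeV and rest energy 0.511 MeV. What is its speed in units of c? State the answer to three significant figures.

0.992c

Total energy E = γmc² gives γ = 4.020/0.511 = 7.8669.
Hence β = √(1 − 1/γ²) = √(1 − 0.0161582) = √0.9838418 = 0.992.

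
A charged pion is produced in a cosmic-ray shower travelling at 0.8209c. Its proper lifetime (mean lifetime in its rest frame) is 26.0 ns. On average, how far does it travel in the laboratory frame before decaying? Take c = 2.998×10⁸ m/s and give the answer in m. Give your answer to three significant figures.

Lorentz factor: γ = (1 − 0.67387681)^(−1/2) = 1.7511.
Lab-frame lifetime: Δt = γτ = 1.7511 × 26.0 ns = 45.529 ns.
Distance: d = vΔt = 0.8209 × 2.998×10⁸ m/s × 4.5529×10^-8 s = 11.2 m.

11.2 m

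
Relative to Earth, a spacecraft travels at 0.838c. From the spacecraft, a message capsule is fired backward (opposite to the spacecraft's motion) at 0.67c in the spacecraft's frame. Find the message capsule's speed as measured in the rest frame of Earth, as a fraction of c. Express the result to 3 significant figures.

0.383c

Relativistic velocity addition: u = (u' + v)/(1 + u'v/c²), with u' = −0.67c and v = 0.838c.
Numerator: −0.67 + 0.838 = 0.168. Denominator: 1 + (−0.67)(0.838) = 0.43854.
u = 0.168/0.43854 = 0.38309, so the speed is 0.383c.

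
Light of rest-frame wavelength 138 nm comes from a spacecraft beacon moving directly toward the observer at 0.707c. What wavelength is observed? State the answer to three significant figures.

57.2 nm

Relativistic Doppler for wavelength: λ_obs = λ_src · √((1−β)/(1+β)).
With β = 0.707: factor = √(0.293/1.707) = 0.4143.
λ_obs = 138 × 0.4143 = 57.2 nm.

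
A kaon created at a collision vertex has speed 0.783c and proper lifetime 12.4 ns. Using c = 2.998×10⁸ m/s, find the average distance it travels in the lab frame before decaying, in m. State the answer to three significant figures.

4.68 m

γ = 1/√(1 − β²) = 1/√(1 − 0.613089) = 1/√0.386911 = 1/0.622022 = 1.6077.
Lab-frame lifetime: Δt = γτ = 1.6077 × 12.4 ns = 19.935 ns.
Distance: d = vΔt = 0.783 × 2.998×10⁸ m/s × 1.9935×10^-8 s = 4.68 m.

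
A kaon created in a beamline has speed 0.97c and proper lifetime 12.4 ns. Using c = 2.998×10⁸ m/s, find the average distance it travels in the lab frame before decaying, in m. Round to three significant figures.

With β = 0.97, γ = 1/√(1 − 0.97²) = 1/√0.0591 = 4.1135.
Lab-frame lifetime: Δt = γτ = 4.1135 × 12.4 ns = 51.007 ns.
Distance: d = vΔt = 0.97 × 2.998×10⁸ m/s × 5.1007×10^-8 s = 14.8 m.

14.8 m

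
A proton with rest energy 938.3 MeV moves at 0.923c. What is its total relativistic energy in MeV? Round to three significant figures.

γ = 1/√(1 − β²) = 1/√(1 − 0.851929) = 1/√0.148071 = 1/0.3848 = 2.5988.
Total energy: E = γmc² = 2.5988 × 938.3 MeV = 2440 MeV.

2440 MeV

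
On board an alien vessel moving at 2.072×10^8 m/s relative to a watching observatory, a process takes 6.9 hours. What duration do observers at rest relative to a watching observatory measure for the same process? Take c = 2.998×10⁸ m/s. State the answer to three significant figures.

β = v/c = (2.072×10^8 m/s)/(2.998×10⁸ m/s) = 0.691127.
Lorentz factor: γ = (1 − 0.4776565)^(−1/2) = 1.3836.
The onboard clock measures proper time, so the interval in the rest frame of a watching observatory is dilated: Δt = γ·Δτ = 1.3836 × 6.9 hours = 9.55 hours.

9.55 hours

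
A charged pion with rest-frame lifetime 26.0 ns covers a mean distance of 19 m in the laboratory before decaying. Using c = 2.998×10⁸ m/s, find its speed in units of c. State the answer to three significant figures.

0.925c

Let x = d/(cτ) = 19.00 m / (2.998×10⁸ m/s × 2.600×10^-8 s) = 2.4375. Since d = βγcτ, x = βγ = β/√(1−β²).
Solving: β² = x²/(1+x²) = 5.94141/6.94141 = 0.855937, so β = 0.925.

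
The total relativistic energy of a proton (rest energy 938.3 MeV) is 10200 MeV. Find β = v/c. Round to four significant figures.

Total energy E = γmc² gives γ = 10200/938.3 = 10.871.
Hence β = √(1 − 1/γ²) = √(1 − 0.00846177) = √0.99153823 = 0.9958.

0.9958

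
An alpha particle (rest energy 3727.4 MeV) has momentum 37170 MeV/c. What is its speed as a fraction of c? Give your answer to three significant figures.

βγ = pc/(mc²) = 37170/3727.4 = 9.9721.
Since γ² = 1 + (βγ)² = 100.4428, γ = √100.4428 = 10.0221, and β = (βγ)/γ = 9.9721/10.0221 = 0.995.

0.995c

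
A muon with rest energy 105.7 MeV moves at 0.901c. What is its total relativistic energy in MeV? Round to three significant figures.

γ = 1/√(1 − β²) = 1/√(1 − 0.811801) = 1/√0.188199 = 1/0.433819 = 2.3051.
Total energy: E = γmc² = 2.3051 × 105.7 MeV = 244 MeV.

244 MeV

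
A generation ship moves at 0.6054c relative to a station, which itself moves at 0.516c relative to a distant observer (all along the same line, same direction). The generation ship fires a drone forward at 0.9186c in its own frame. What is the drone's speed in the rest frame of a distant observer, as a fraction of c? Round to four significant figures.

0.9934c

Apply u = (u'+v)/(1+u'v) twice. Drone in the station frame: (0.9186+0.6054)/(1+0.9186·0.6054) = 1.524/1.55612044 = 0.97936c.
That velocity, transformed to the rest frame of a distant observer: (0.97936+0.516)/(1+0.97936·0.516) = 1.49536/1.50534976 = 0.99336c.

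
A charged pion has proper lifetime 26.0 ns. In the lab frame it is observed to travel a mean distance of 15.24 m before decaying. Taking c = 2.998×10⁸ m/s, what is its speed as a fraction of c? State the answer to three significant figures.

d = βγcτ ⇒ βγ = d/(cτ) = 15.24 m / (7.7948 m) = 1.9551.
β = (βγ)/√(1+(βγ)²) = 1.9551/√4.82242 = 0.890.

0.890c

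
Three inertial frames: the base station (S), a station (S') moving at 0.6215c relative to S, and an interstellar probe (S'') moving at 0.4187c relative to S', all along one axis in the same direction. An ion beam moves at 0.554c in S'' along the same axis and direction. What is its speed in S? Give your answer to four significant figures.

Apply u = (u'+v)/(1+u'v) twice. Ion beam in the station frame: (0.554+0.4187)/(1+0.554·0.4187) = 0.9727/1.2319598 = 0.78955c.
That velocity, transformed to the rest frame of the base station: (0.78955+0.6215)/(1+0.78955·0.6215) = 1.41105/1.490705325 = 0.94657c.

0.9466c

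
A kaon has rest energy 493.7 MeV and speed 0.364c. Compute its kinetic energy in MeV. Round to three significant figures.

With β = 0.364, γ = 1/√(1 − 0.364²) = 1/√0.867504 = 1.073654.
Kinetic energy: K = (γ − 1)mc² = (1.073654 − 1) × 493.7 MeV = 0.073654 × 493.7 = 36.4 MeV.

36.4 MeV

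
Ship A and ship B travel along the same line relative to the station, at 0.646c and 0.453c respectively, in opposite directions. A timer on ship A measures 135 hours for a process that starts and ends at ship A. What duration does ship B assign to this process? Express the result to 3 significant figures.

Transform ship A's velocity into ship B's frame: (0.646 + 0.453)/(1 + 0.646·0.453) = 1.099/1.292638, so the relative speed is 0.8502c.
γ for this relative speed: γ = 1/√(1 − 0.72284) = 1.8995.
The clock on ship A records proper time, so ship B measures Δt = γΔτ = 1.8995 × 135 = 256 hours.

256 hours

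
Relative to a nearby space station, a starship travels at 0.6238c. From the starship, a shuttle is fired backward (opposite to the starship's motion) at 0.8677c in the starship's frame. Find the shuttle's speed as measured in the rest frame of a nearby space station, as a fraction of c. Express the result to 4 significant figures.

0.5317c

In units of c, u = (u' + v)/(1 + u'v) with u' = −0.8677 and v = 0.6238.
Numerator: −0.8677 + 0.6238 = −0.2439. Denominator: 1 + (−0.8677)(0.6238) = 0.45872874.
u = −0.2439/0.45872874 = −0.53169, so the speed is 0.5317c.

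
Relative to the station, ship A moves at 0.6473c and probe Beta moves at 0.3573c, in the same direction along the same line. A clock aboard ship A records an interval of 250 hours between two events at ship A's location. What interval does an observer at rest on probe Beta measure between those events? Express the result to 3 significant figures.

Speed of ship A in probe Beta's frame: u = (v_A − v_B)/(1 − v_A v_B/c²) = (0.6473 − 0.3573)/(1 − 0.6473×0.3573) = 0.29/0.76871971 = 0.37725; |u| = 0.37725c.
γ for this relative speed: γ = 1/√(1 − 0.142318) = 1.0798.
The clock on ship A records proper time, so probe Beta measures Δt = γΔτ = 1.0798 × 250 = 270 hours.

270 hours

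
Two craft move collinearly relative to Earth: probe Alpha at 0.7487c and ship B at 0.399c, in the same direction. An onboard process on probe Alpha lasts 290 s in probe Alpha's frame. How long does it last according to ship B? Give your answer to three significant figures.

335 s

The velocity of probe Alpha relative to ship B is (0.7487 − 0.399)c / (1 − 0.7487×0.399) = 0.49867c; relative speed 0.49867c.
At |u| = 0.49867c, γ = (1 − 0.248672)^(−1/2) = 1.1537.
The clock on probe Alpha records proper time, so ship B measures Δt = γΔτ = 1.1537 × 290 = 335 s.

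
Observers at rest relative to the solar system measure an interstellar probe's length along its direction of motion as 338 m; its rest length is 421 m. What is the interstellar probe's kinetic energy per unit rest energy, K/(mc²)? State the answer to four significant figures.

0.2456

Length contraction gives γ = L₀/L = 421/338 = 1.24556.
Since K = (γ−1)mc², K/(mc²) = 1.24556 − 1 = 0.2456.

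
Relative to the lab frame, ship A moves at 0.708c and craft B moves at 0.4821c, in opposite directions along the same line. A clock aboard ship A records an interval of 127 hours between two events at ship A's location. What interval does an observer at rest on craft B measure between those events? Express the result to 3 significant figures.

Transform ship A's velocity into craft B's frame: (0.708 + 0.4821)/(1 + 0.708·0.4821) = 1.1901/1.3413268, so the relative speed is 0.88726c.
γ for this relative speed: γ = 1/√(1 − 0.78723) = 2.1679.
The clock on ship A records proper time, so craft B measures Δt = γΔτ = 2.1679 × 127 = 275 hours.

275 hours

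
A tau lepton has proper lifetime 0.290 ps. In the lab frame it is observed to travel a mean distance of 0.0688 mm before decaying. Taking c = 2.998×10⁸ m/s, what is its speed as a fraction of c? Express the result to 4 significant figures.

d = βγcτ ⇒ βγ = d/(cτ) = 6.880×10^-5 m / (8.6942×10^-5 m) = 0.79133.
β = (βγ)/√(1+(βγ)²) = 0.79133/√1.626203 = 0.6205.

0.6205c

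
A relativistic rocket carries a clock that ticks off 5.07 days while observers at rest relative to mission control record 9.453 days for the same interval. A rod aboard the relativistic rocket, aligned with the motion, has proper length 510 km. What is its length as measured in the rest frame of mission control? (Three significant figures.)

274 km

From Δt = γΔτ: γ = 9.453/5.07 = 1.8645.
The rod contracts by the same γ: 510 km / 1.8645 = 274 km.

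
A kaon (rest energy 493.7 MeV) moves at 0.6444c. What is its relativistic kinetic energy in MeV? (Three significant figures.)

152 MeV

β² = 0.41525136, so γ = 1/√0.58474864 = 1.30772.
Kinetic energy: K = (γ − 1)mc² = (1.30772 − 1) × 493.7 MeV = 0.30772 × 493.7 = 152 MeV.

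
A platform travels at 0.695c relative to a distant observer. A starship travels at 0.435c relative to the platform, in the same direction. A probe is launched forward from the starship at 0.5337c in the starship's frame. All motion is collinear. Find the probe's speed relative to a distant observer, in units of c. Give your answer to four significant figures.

0.9578c

Apply u = (u'+v)/(1+u'v) twice. Probe in the platform frame: (0.5337+0.435)/(1+0.5337·0.435) = 0.9687/1.2321595 = 0.78618c.
That velocity, transformed to the rest frame of a distant observer: (0.78618+0.695)/(1+0.78618·0.695) = 1.48118/1.5463951 = 0.95783c.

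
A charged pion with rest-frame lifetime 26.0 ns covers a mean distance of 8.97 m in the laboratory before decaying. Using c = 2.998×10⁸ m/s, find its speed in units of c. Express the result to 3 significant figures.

0.755c

Lab distance = (lab lifetime)·v = γτ·βc, so βγ = d/(cτ) = 8.970/(2.998×10⁸ × 2.600×10^-8) = 1.1508.
With βγ = 1.1508: γ² = 1 + (βγ)² = 2.32434, and β = (βγ)/γ = 1.1508/1.52458 = 0.755.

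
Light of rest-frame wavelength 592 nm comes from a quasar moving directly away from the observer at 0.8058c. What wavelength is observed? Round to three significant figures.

1810 nm

Relativistic Doppler for wavelength: λ_obs = λ_src · √((1+β)/(1−β)).
With β = 0.8058: factor = √(1.8058/0.1942) = 3.0494.
λ_obs = 592 × 3.0494 = 1810 nm.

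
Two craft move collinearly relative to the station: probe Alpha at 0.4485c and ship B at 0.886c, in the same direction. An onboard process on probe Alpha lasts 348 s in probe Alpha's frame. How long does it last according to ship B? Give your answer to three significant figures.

Speed of probe Alpha in ship B's frame: u = (v_A − v_B)/(1 − v_A v_B/c²) = (0.4485 − 0.886)/(1 − 0.4485×0.886) = −0.4375/0.602629 = −0.72599; |u| = 0.72599c.
At |u| = 0.72599c, γ = (1 − 0.527061)^(−1/2) = 1.4541.
Probe Alpha's interval is proper; time dilation gives Δt_B = γΔτ = 1.4541 × 348 s = 506 s.

506 s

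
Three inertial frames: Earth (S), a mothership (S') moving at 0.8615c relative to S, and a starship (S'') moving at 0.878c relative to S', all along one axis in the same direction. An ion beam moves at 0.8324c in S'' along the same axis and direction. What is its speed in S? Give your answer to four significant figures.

0.9991c

Apply u = (u'+v)/(1+u'v) twice. Ion beam in the mothership frame: (0.8324+0.878)/(1+0.8324·0.878) = 1.7104/1.7308472 = 0.98819c.
That velocity, transformed to the rest frame of Earth: (0.98819+0.8615)/(1+0.98819·0.8615) = 1.84969/1.851325685 = 0.99912c.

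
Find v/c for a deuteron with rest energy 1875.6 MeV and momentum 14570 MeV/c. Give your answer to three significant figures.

βγ = pc/(mc²) = 14570/1875.6 = 7.7682.
Since γ² = 1 + (βγ)² = 61.3449, γ = √61.3449 = 7.8323, and β = (βγ)/γ = 7.7682/7.8323 = 0.992.

0.992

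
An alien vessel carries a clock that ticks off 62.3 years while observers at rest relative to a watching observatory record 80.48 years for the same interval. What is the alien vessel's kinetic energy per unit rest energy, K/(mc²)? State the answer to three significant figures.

The time-dilation ratio gives γ = 80.48/62.3 = 1.29181.
K/(mc²) = γ − 1 = 1.29181 − 1 = 0.292.

0.292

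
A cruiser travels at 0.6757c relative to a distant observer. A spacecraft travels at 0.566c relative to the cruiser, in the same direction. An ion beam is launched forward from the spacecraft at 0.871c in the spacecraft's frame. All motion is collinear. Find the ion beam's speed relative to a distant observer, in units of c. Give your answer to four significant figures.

0.9926c

Compose velocities in two stages. Stage 1 (into S'): u₁ = (0.871+0.566)/(1+0.871×0.566) = 0.9625.
Stage 2 (into S): u = (0.9625+0.6757)/(1+0.9625×0.6757) = 0.99263, so the speed is 0.9926c.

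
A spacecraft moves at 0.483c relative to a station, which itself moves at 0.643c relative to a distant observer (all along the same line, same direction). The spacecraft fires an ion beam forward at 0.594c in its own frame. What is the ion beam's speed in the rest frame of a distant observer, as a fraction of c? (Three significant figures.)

Apply u = (u'+v)/(1+u'v) twice. Ion beam in the station frame: (0.594+0.483)/(1+0.594·0.483) = 1.077/1.286902 = 0.83689c.
That velocity, transformed to the rest frame of a distant observer: (0.83689+0.643)/(1+0.83689·0.643) = 1.47989/1.53812027 = 0.96214c.

0.962c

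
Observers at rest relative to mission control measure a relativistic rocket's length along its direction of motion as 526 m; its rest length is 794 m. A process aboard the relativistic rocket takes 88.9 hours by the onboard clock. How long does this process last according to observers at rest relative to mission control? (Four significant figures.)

134.2 hours

γ = L₀/L = 794/526 = 1.50951.
The same γ dilates the second interval: 1.50951 × 88.9 hours = 134.2 hours.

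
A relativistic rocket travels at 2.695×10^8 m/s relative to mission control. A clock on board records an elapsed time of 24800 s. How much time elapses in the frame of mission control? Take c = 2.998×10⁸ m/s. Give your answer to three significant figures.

56600 s

β = v/c = (2.695×10^8 m/s)/(2.998×10⁸ m/s) = 0.898933.
Lorentz factor: γ = (1 − 0.8080805)^(−1/2) = 2.2827.
The onboard clock measures proper time, so the interval in the rest frame of mission control is dilated: Δt = γ·Δτ = 2.2827 × 24800 s = 56600 s.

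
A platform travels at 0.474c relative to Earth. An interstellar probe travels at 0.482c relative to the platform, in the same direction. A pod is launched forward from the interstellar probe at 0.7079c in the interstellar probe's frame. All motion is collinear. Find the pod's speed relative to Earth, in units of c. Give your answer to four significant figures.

0.9582c

First combine the pod and interstellar probe (S''→S'): u₁ = (0.7079 + 0.482)/(1 + 0.7079×0.482) = 1.1899/1.3412078 = 0.88719.
Then combine with the platform (S'→S): u = (0.88719 + 0.474)/(1 + 0.88719×0.474) = 1.36119/1.42052806 = 0.95823.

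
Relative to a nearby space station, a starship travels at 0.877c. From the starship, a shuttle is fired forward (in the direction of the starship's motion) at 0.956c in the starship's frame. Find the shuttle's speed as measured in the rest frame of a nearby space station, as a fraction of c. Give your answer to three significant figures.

0.997c

In units of c, u = (u' + v)/(1 + u'v) with u' = 0.956 and v = 0.877.
Numerator: 0.956 + 0.877 = 1.833. Denominator: 1 + (0.956)(0.877) = 1.838412.
u = 1.833/1.838412 = 0.99706, so the speed is 0.997c.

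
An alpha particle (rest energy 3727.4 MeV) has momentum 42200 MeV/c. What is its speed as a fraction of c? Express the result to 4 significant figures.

0.9961c

βγ = pc/(mc²) = 42200/3727.4 = 11.322.
Since γ² = 1 + (βγ)² = 129.188, γ = √129.188 = 11.3661, and β = (βγ)/γ = 11.322/11.3661 = 0.9961.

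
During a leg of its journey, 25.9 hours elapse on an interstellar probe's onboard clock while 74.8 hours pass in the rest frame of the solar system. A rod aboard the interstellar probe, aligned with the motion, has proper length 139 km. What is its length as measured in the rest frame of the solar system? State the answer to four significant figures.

γ = Δt/Δτ = 74.8/25.9 = 2.88803.
The rod contracts by the same γ: 139 km / 2.88803 = 48.13 km.

48.13 km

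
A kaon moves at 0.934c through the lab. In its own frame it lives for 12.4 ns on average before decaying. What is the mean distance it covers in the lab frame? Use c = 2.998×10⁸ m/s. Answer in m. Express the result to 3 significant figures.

With β = 0.934, γ = 1/√(1 − 0.934²) = 1/√0.127644 = 2.799.
Lab-frame lifetime: Δt = γτ = 2.799 × 12.4 ns = 34.708 ns.
Distance: d = vΔt = 0.934 × 2.998×10⁸ m/s × 3.4708×10^-8 s = 9.72 m.

9.72 m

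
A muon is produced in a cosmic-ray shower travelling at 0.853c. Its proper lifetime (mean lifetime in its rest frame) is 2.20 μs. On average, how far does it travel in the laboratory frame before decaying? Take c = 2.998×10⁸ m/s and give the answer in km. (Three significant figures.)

Lorentz factor: γ = (1 − 0.727609)^(−1/2) = 1.916.
Lab-frame lifetime: Δt = γτ = 1.916 × 2.20 μs = 4.2152 μs.
Distance: d = vΔt = 0.853 × 2.998×10⁸ m/s × 4.2152×10^-6 s = 1080 m = 1.08 km.

1.08 km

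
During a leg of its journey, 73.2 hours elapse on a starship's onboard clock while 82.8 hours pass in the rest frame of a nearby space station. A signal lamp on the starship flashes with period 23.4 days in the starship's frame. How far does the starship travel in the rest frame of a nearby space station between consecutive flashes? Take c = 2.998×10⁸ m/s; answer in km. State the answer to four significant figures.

From Δt = γΔτ: γ = 82.8/73.2 = 1.13115.
β = √(1 − 1/γ²) = 0.46738. Lab-frame period = γτ = 1.13115×23.4 days = 26.469 days. Distance = βc × γτ = 0.46738 × 2.998×10⁸ m/s × 2286921.6 s = 3.2044×10^14 m = 3.204×10^11 km.

3.204×10^11 km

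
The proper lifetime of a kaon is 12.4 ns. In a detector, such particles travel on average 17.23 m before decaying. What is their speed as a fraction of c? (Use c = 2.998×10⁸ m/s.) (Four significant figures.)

0.9775c

Lab distance = (lab lifetime)·v = γτ·βc, so βγ = d/(cτ) = 17.23/(2.998×10⁸ × 1.240×10^-8) = 4.6348.
With βγ = 4.6348: γ² = 1 + (βγ)² = 22.4814, and β = (βγ)/γ = 4.6348/4.74146 = 0.9775.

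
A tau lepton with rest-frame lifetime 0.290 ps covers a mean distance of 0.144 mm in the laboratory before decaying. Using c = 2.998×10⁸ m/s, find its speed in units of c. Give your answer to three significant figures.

0.856c

Lab distance = (lab lifetime)·v = γτ·βc, so βγ = d/(cτ) = 1.440×10^-4/(2.998×10⁸ × 2.900×10^-13) = 1.6563.
With βγ = 1.6563: γ² = 1 + (βγ)² = 3.74333, and β = (βγ)/γ = 1.6563/1.93477 = 0.856.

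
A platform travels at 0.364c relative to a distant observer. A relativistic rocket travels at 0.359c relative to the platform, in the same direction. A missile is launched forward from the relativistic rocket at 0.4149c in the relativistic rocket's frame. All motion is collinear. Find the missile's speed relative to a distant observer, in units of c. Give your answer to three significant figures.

0.833c

Compose velocities in two stages. Stage 1 (into S'): u₁ = (0.4149+0.359)/(1+0.4149×0.359) = 0.67357.
Stage 2 (into S): u = (0.67357+0.364)/(1+0.67357×0.364) = 0.83327, so the speed is 0.833c.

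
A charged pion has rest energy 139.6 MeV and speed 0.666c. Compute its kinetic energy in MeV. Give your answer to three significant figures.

47.5 MeV

β² = 0.443556, so γ = 1/√0.556444 = 1.34057.
Kinetic energy: K = (γ − 1)mc² = (1.34057 − 1) × 139.6 MeV = 0.34057 × 139.6 = 47.5 MeV.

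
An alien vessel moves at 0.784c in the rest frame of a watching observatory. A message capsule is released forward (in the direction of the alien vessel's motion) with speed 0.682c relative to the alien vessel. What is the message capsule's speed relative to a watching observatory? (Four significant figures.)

Relativistic velocity addition: u = (u' + v)/(1 + u'v/c²), with u' = 0.682c and v = 0.784c.
Numerator: 0.682 + 0.784 = 1.466. Denominator: 1 + (0.682)(0.784) = 1.534688.
u = 1.466/1.534688 = 0.95524, so the speed is 0.9552c.

0.9552c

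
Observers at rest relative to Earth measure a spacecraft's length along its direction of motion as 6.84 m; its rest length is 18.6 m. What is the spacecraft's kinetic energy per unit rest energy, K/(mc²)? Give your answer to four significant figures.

1.719

γ = L₀/L = 18.6/6.84 = 2.7193.
K/(mc²) = γ − 1 = 2.7193 − 1 = 1.719.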